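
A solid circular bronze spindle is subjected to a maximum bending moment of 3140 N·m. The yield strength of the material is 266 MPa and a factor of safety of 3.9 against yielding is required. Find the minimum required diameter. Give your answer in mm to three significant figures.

d = 77.7 mm

σ_allow = 266/3.9 = 68.21 MPa.
For a solid circular section σ = 32M/(πd³), so d³ = 32M/(π σ_allow) = 32×3140000/(π×68.21) = 468900 mm³.
d = 77.69 mm.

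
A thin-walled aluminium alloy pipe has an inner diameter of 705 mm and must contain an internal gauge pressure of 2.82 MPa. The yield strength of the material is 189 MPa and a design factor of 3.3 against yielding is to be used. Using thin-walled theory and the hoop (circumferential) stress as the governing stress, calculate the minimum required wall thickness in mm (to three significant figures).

t = 17.4 mm

σ_allow = 189/3.3 = 57.27 MPa.
Hoop stress σ_h = pD/(2t), so t = pD/(2σ_allow) = 2.82×705/(2×57.27) = 17.36 mm.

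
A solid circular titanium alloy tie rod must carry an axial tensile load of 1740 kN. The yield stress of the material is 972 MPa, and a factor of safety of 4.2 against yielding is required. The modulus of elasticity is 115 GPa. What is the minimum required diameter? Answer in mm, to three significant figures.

Allowable stress σ_allow = 972/4.2 = 231.4 MPa.
Required area A = F/σ_allow = 1740000/231.4 = 7519 mm².
A = πd²/4 → d = √(4A/π) = 97.84 mm.

d = 97.8 mm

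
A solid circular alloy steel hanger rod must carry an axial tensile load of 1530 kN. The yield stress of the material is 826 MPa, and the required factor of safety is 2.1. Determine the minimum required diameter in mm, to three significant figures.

d = 70.4 mm

Allowable stress σ_allow = 826/2.1 = 393.3 MPa.
Required area A = F/σ_allow = 1530000/393.3 = 3890 mm².
A = πd²/4 → d = √(4A/π) = 70.38 mm.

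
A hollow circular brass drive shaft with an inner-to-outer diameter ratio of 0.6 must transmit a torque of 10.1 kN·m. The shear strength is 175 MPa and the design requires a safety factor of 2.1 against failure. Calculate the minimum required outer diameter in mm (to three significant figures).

d_o = 89.2 mm

τ_allow = 175/2.1 = 83.33 MPa.
For a hollow shaft τ = 16T/[πd_o³(1−k⁴)] with k = 0.6, so 1−k⁴ = 0.8704.
d_o³ = 16T/[π τ_allow (1−k⁴)] = 16×1.0100×10^7/(π×83.33×0.8704) = 709200 mm³.
d_o = 89.18 mm.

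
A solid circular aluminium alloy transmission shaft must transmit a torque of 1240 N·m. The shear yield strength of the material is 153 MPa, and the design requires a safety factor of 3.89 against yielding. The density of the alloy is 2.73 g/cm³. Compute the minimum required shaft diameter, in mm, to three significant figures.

Allowable shear stress τ_allow = 153/3.89 = 39.33 MPa.
For a solid shaft τ = 16T/(πd³), so d³ = 16T/(π τ_allow) = 16×1240000/(π×39.33) = 160600 mm³.
d = (160600)^(1/3) = 54.35 mm.

d = 54.4 mm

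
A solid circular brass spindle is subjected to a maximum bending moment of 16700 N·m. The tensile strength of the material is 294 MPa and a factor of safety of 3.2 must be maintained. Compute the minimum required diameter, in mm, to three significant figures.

d = 123 mm

σ_allow = 294/3.2 = 91.88 MPa.
For a solid circular section σ = 32M/(πd³), so d³ = 32M/(π σ_allow) = 32×1.6700×10^7/(π×91.88) = 1.851×10^6 mm³.
d = 122.8 mm.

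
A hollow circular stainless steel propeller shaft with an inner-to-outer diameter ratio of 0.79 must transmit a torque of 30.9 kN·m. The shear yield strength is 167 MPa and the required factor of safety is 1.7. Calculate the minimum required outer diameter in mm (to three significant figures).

d_o = 138 mm

τ_allow = 167/1.7 = 98.24 MPa.
For a hollow shaft τ = 16T/[πd_o³(1−k⁴)] with k = 0.79, so 1−k⁴ = 0.6105.
d_o³ = 16T/[π τ_allow (1−k⁴)] = 16×3.0900×10^7/(π×98.24×0.6105) = 2.624×10^6 mm³.
d_o = 137.9 mm.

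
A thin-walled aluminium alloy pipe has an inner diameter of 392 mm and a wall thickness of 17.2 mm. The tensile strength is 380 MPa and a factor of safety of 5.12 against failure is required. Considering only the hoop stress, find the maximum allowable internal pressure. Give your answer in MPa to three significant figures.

p_allow = 6.51 MPa

σ_allow = 380/5.12 = 74.22 MPa.
σ_h = pD/(2t) → p_allow = 2σ_allow t/D = 2×74.22×17.2/392 = 6.513 MPa.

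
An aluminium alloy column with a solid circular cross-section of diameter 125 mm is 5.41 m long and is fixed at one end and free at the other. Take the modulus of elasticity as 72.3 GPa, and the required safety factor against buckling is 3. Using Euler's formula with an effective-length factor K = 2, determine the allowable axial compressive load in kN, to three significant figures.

P_allow = 24.3 kN

I = πd⁴/64 = π×125⁴/64 = 1.198×10^7 mm⁴.
Effective length L_e = KL = 2×5.41 m = 10820 mm.
Euler critical load P_cr = π²EI/L_e² = π²×72300×1.198×10^7/10820² = 73050 N.
P_allow = P_cr/n = 73050/3 = 24350 N.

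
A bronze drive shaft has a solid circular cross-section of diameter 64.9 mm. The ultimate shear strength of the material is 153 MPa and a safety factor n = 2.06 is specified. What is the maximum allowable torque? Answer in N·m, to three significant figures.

τ_allow = 153/2.06 = 74.27 MPa.
For a solid shaft T_allow = τ_allow·πd³/16; πd³/16 = π×64.9³/16 = 53670 mm³.
T_allow = 74.27×53670 = 3.986×10^6 N·mm = 3986 N·m.

T_allow = 3990 N·m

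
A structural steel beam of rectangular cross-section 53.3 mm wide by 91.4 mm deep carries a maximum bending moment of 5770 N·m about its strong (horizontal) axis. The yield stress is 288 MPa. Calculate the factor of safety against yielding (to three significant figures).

Section modulus S = bh²/6 = 53.3×91.4²/6 = 74210 mm³.
σ = M/S = 5770000/74210 = 77.75 MPa.
n = 288/77.75 = 3.704.

n = 3.70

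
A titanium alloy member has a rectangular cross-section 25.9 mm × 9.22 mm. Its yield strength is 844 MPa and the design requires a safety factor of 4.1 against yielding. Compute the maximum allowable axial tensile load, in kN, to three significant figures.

F_allow = 49.2 kN

σ_allow = 844/4.1 = 205.9 MPa.
A = 25.9×9.22 = 238.8 mm².
F_allow = σ_allow × A = 205.9×238.8 = 49160 N.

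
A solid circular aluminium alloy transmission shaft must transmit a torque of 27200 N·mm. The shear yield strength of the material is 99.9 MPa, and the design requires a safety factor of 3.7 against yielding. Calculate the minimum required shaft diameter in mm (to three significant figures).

d = 17.2 mm

Allowable shear stress τ_allow = 99.9/3.7 = 27.00 MPa.
For a solid shaft τ = 16T/(πd³), so d³ = 16T/(π τ_allow) = 16×27200/(π×27.00) = 5131 mm³.
d = (5131)^(1/3) = 17.25 mm.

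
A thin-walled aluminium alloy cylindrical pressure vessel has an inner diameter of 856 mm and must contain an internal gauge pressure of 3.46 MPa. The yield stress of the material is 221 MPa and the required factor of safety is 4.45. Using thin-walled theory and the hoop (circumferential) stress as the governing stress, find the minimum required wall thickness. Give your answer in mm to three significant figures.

σ_allow = 221/4.45 = 49.66 MPa.
Hoop stress σ_h = pD/(2t), so t = pD/(2σ_allow) = 3.46×856/(2×49.66) = 29.82 mm.

t = 29.8 mm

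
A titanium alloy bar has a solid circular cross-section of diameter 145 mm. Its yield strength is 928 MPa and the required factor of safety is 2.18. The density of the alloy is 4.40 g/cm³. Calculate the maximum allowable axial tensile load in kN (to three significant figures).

σ_allow = 928/2.18 = 425.7 MPa.
A = πd²/4 = π×145²/4 = 16510 mm².
F_allow = σ_allow × A = 425.7×16510 = 7.029×10^6 N.

F_allow = 7030 kN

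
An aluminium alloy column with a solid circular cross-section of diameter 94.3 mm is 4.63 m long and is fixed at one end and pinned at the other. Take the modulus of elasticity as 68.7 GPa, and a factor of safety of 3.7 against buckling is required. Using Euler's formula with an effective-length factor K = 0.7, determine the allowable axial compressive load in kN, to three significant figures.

P_allow = 67.7 kN

I = πd⁴/64 = π×94.3⁴/64 = 3.882×10^6 mm⁴.
Effective length L_e = KL = 0.7×4.63 m = 3241 mm.
Euler critical load P_cr = π²EI/L_e² = π²×68700×3.882×10^6/3241² = 250600 N.
P_allow = P_cr/n = 250600/3.7 = 67720 N.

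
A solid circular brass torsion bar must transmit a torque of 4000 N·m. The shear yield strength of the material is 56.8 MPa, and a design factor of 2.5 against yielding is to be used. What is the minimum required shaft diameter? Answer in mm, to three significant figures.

d = 96.4 mm

Allowable shear stress τ_allow = 56.8/2.5 = 22.72 MPa.
For a solid shaft τ = 16T/(πd³), so d³ = 16T/(π τ_allow) = 16×4000000/(π×22.72) = 896600 mm³.
d = (896600)^(1/3) = 96.43 mm.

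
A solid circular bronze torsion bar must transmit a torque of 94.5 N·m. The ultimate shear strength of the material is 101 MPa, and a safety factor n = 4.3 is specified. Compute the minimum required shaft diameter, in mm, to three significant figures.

d = 27.4 mm

Allowable shear stress τ_allow = 101/4.3 = 23.49 MPa.
For a solid shaft τ = 16T/(πd³), so d³ = 16T/(π τ_allow) = 16×94500/(π×23.49) = 20490 mm³.
d = (20490)^(1/3) = 27.36 mm.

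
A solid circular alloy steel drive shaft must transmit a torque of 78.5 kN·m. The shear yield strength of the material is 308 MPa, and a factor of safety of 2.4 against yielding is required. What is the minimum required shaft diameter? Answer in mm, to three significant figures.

Allowable shear stress τ_allow = 308/2.4 = 128.3 MPa.
For a solid shaft τ = 16T/(πd³), so d³ = 16T/(π τ_allow) = 16×7.8500×10^7/(π×128.3) = 3.115×10^6 mm³.
d = (3.115×10^6)^(1/3) = 146.0 mm.

d = 146 mm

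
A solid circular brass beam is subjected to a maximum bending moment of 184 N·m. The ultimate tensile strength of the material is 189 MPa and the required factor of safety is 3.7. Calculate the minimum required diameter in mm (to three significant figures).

σ_allow = 189/3.7 = 51.08 MPa.
For a solid circular section σ = 32M/(πd³), so d³ = 32M/(π σ_allow) = 32×184000/(π×51.08) = 36690 mm³.
d = 33.23 mm.

d = 33.2 mm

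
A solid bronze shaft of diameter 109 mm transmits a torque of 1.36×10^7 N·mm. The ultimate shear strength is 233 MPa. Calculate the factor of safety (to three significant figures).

τ = 16T/(πd³) = 16×1.3600×10^7/(π×109³) = 53.48 MPa.
n = τ_limit/τ = 233/53.48 = 4.356.

n = 4.36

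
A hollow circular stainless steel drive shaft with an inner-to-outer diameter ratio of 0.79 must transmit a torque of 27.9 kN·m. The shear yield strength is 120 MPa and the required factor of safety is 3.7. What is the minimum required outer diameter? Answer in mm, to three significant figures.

d_o = 193 mm

τ_allow = 120/3.7 = 32.43 MPa.
For a hollow shaft τ = 16T/[πd_o³(1−k⁴)] with k = 0.79, so 1−k⁴ = 0.6105.
d_o³ = 16T/[π τ_allow (1−k⁴)] = 16×2.7900×10^7/(π×32.43×0.6105) = 7.176×10^6 mm³.
d_o = 192.9 mm.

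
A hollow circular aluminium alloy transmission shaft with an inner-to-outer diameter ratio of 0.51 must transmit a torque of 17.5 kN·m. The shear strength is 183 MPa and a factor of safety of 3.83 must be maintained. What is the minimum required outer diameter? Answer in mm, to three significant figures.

τ_allow = 183/3.83 = 47.78 MPa.
For a hollow shaft τ = 16T/[πd_o³(1−k⁴)] with k = 0.51, so 1−k⁴ = 0.9323.
d_o³ = 16T/[π τ_allow (1−k⁴)] = 16×1.7500×10^7/(π×47.78×0.9323) = 2.001×10^6 mm³.
d_o = 126.0 mm.

d_o = 126 mm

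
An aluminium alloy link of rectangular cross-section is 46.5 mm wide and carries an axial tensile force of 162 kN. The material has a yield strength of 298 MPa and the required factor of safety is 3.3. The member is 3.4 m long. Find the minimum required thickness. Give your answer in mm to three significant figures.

t = 38.6 mm

σ_allow = 298/3.3 = 90.30 MPa.
Required area A = F/σ_allow = 162000/90.30 = 1794 mm².
t = A/w = 1794/46.5 = 38.58 mm.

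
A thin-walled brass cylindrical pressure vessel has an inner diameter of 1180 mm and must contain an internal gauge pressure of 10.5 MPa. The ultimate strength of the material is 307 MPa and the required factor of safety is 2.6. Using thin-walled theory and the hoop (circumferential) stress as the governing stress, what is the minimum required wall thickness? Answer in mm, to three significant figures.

t = 52.5 mm

σ_allow = 307/2.6 = 118.1 MPa.
Hoop stress σ_h = pD/(2t), so t = pD/(2σ_allow) = 10.5×1180/(2×118.1) = 52.47 mm.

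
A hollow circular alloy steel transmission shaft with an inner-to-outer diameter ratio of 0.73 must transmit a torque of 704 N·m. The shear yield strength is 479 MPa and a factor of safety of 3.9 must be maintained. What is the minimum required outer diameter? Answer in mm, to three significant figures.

d_o = 34.4 mm

τ_allow = 479/3.9 = 122.8 MPa.
For a hollow shaft τ = 16T/[πd_o³(1−k⁴)] with k = 0.73, so 1−k⁴ = 0.7160.
d_o³ = 16T/[π τ_allow (1−k⁴)] = 16×704000/(π×122.8×0.7160) = 40770 mm³.
d_o = 34.42 mm.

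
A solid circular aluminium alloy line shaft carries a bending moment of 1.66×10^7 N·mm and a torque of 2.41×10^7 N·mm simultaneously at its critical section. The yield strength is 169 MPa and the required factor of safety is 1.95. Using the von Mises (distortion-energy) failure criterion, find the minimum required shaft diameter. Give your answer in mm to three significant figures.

σ_allow = σ_y/n = 169/1.95 = 86.67 MPa.
For a solid shaft σ_b = 32M/(πd³) and τ = 16T/(πd³), so the von Mises stress is σ' = (16/πd³)·√(4M²+3T²).
√(4M²+3T²) = √(4×(1.660×10^7)² + 3×(2.410×10^7)²) = 5.334×10^7 N·mm.
d³ = 16×5.334×10^7/(π×86.67) = 3.134×10^6 mm³.
d = 146.3 mm.

d = 146 mm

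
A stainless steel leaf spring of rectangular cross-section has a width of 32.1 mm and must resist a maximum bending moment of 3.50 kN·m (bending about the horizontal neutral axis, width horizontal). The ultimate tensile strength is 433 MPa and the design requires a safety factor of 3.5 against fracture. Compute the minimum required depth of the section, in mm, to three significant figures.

h = 72.7 mm

σ_allow = 433/3.5 = 123.7 MPa.
For a rectangular section σ = 6M/(bh²), so h² = 6M/(b σ_allow) = 6×3500000/(32.1×123.7) = 5288 mm².
h = 72.72 mm.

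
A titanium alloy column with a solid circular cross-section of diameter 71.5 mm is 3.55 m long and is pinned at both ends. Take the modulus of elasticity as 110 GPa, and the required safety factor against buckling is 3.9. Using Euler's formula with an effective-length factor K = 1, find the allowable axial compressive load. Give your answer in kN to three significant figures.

I = πd⁴/64 = π×71.5⁴/64 = 1.283×10^6 mm⁴.
Effective length L_e = KL = 1×3.55 m = 3550 mm.
Euler critical load P_cr = π²EI/L_e² = π²×110000×1.283×10^6/3550² = 110500 N.
P_allow = P_cr/n = 110500/3.9 = 28340 N.

P_allow = 28.3 kN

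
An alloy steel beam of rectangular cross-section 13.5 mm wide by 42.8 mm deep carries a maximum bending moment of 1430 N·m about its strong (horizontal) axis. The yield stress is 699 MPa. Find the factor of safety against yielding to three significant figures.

n = 2.01

Section modulus S = bh²/6 = 13.5×42.8²/6 = 4122 mm³.
σ = M/S = 1430000/4122 = 346.9 MPa.
n = 699/346.9 = 2.015.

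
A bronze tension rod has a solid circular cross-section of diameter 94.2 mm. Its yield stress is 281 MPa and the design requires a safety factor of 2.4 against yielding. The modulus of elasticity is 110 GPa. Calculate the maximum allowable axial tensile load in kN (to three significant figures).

F_allow = 816 kN

σ_allow = 281/2.4 = 117.1 MPa.
A = πd²/4 = π×94.2²/4 = 6969 mm².
F_allow = σ_allow × A = 117.1×6969 = 816000 N.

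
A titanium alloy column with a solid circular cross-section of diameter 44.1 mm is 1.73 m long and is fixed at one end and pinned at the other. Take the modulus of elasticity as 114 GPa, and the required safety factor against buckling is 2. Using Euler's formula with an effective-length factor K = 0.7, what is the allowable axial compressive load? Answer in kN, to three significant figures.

P_allow = 71.2 kN

I = πd⁴/64 = π×44.1⁴/64 = 185700 mm⁴.
Effective length L_e = KL = 0.7×1.73 m = 1211 mm.
Euler critical load P_cr = π²EI/L_e² = π²×114000×185700/1211² = 142400 N.
P_allow = P_cr/n = 142400/2 = 71220 N.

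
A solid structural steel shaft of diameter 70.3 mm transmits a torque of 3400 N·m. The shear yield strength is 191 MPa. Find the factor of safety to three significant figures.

n = 3.83

τ = 16T/(πd³) = 16×3400000/(π×70.3³) = 49.84 MPa.
n = τ_limit/τ = 191/49.84 = 3.832.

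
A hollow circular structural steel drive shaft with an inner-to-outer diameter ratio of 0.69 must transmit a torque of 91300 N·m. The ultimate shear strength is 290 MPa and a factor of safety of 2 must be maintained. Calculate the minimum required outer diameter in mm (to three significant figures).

τ_allow = 290/2 = 145.0 MPa.
For a hollow shaft τ = 16T/[πd_o³(1−k⁴)] with k = 0.69, so 1−k⁴ = 0.7733.
d_o³ = 16T/[π τ_allow (1−k⁴)] = 16×9.1300×10^7/(π×145.0×0.7733) = 4.147×10^6 mm³.
d_o = 160.7 mm.

d_o = 161 mm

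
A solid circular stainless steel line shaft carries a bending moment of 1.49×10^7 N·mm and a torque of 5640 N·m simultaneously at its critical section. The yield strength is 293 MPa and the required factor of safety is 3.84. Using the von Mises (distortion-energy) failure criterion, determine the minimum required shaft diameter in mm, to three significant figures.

σ_allow = σ_y/n = 293/3.84 = 76.30 MPa.
For a solid shaft σ_b = 32M/(πd³) and τ = 16T/(πd³), so the von Mises stress is σ' = (16/πd³)·√(4M²+3T²).
√(4M²+3T²) = √(4×(1.490×10^7)² + 3×(5.640×10^6)²) = 3.136×10^7 N·mm.
d³ = 16×3.136×10^7/(π×76.30) = 2.093×10^6 mm³.
d = 127.9 mm.

d = 128 mm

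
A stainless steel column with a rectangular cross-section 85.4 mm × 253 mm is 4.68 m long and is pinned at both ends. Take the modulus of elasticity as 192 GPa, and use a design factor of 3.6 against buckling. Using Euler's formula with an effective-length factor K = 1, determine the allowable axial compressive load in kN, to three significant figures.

P_allow = 316 kN

Buckling occurs about the weak axis: I_min = h·b³/12 = 253×85.4³/12 = 1.313×10^7 mm⁴ (b = 85.4 mm is the smaller dimension).
Effective length L_e = KL = 1×4.68 m = 4680 mm.
Euler critical load P_cr = π²EI/L_e² = π²×192000×1.313×10^7/4680² = 1.136×10^6 N.
P_allow = P_cr/n = 1.136×10^6/3.6 = 315600 N.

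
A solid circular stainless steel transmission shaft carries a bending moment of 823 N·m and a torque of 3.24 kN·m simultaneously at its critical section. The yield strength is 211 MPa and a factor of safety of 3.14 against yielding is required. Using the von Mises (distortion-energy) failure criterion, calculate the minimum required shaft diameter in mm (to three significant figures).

σ_allow = σ_y/n = 211/3.14 = 67.20 MPa.
For a solid shaft σ_b = 32M/(πd³) and τ = 16T/(πd³), so the von Mises stress is σ' = (16/πd³)·√(4M²+3T²).
√(4M²+3T²) = √(4×(823000)² + 3×(3.240×10^6)²) = 5.848×10^6 N·mm.
d³ = 16×5.848×10^6/(π×67.20) = 443200 mm³.
d = 76.25 mm.

d = 76.2 mm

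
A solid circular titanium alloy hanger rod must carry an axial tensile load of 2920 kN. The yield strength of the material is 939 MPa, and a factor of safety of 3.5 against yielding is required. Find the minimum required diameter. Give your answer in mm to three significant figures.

d = 118 mm

Allowable stress σ_allow = 939/3.5 = 268.3 MPa.
Required area A = F/σ_allow = 2920000/268.3 = 10880 mm².
A = πd²/4 → d = √(4A/π) = 117.7 mm.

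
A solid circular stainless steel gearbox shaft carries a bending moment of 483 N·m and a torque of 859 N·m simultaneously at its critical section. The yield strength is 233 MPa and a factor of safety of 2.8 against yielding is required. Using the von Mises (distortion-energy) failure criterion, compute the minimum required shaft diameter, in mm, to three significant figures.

d = 47.7 mm

σ_allow = σ_y/n = 233/2.8 = 83.21 MPa.
For a solid shaft σ_b = 32M/(πd³) and τ = 16T/(πd³), so the von Mises stress is σ' = (16/πd³)·√(4M²+3T²).
√(4M²+3T²) = √(4×(483000)² + 3×(859000)²) = 1.774×10^6 N·mm.
d³ = 16×1.774×10^6/(π×83.21) = 108600 mm³.
d = 47.71 mm.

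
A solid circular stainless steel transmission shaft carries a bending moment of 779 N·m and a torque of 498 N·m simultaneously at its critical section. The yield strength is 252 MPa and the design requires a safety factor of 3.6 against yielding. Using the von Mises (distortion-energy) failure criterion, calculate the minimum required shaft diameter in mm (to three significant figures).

σ_allow = σ_y/n = 252/3.6 = 70.00 MPa.
For a solid shaft σ_b = 32M/(πd³) and τ = 16T/(πd³), so the von Mises stress is σ' = (16/πd³)·√(4M²+3T²).
√(4M²+3T²) = √(4×(779000)² + 3×(498000)²) = 1.781×10^6 N·mm.
d³ = 16×1.781×10^6/(π×70.00) = 129600 mm³.
d = 50.60 mm.

d = 50.6 mm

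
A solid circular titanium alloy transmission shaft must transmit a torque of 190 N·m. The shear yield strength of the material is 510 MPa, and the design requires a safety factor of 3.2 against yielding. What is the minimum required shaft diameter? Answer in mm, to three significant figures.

d = 18.2 mm

Allowable shear stress τ_allow = 510/3.2 = 159.4 MPa.
For a solid shaft τ = 16T/(πd³), so d³ = 16T/(π τ_allow) = 16×190000/(π×159.4) = 6072 mm³.
d = (6072)^(1/3) = 18.24 mm.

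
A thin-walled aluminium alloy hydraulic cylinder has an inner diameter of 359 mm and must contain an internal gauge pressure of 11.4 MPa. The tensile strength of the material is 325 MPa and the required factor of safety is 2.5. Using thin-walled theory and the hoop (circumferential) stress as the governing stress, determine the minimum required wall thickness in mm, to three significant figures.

σ_allow = 325/2.5 = 130.0 MPa.
Hoop stress σ_h = pD/(2t), so t = pD/(2σ_allow) = 11.4×359/(2×130.0) = 15.74 mm.

t = 15.7 mm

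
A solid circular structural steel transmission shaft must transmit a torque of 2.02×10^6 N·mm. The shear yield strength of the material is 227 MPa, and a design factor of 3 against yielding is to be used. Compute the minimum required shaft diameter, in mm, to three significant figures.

Allowable shear stress τ_allow = 227/3 = 75.67 MPa.
For a solid shaft τ = 16T/(πd³), so d³ = 16T/(π τ_allow) = 16×2020000/(π×75.67) = 136000 mm³.
d = (136000)^(1/3) = 51.42 mm.

d = 51.4 mm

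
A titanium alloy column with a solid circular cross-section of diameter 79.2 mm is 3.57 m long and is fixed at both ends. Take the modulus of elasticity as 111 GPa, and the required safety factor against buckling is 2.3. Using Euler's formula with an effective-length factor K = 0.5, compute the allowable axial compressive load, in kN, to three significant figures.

P_allow = 289 kN

I = πd⁴/64 = π×79.2⁴/64 = 1.931×10^6 mm⁴.
Effective length L_e = KL = 0.5×3.57 m = 1785 mm.
Euler critical load P_cr = π²EI/L_e² = π²×111000×1.931×10^6/1785² = 664100 N.
P_allow = P_cr/n = 664100/2.3 = 288700 N.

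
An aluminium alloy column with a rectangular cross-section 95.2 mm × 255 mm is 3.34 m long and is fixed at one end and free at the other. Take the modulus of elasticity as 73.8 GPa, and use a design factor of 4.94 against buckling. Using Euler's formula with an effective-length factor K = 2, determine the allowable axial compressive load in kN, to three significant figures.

Buckling occurs about the weak axis: I_min = h·b³/12 = 255×95.2³/12 = 1.833×10^7 mm⁴ (b = 95.2 mm is the smaller dimension).
Effective length L_e = KL = 2×3.34 m = 6680 mm.
Euler critical load P_cr = π²EI/L_e² = π²×73800×1.833×10^7/6680² = 299300 N.
P_allow = P_cr/n = 299300/4.94 = 60580 N.

P_allow = 60.6 kN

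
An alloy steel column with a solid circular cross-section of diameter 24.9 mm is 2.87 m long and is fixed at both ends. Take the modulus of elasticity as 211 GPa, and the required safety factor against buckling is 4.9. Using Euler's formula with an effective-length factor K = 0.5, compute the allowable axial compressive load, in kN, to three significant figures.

I = πd⁴/64 = π×24.9⁴/64 = 18870 mm⁴.
Effective length L_e = KL = 0.5×2.87 m = 1435 mm.
Euler critical load P_cr = π²EI/L_e² = π²×211000×18870/1435² = 19080 N.
P_allow = P_cr/n = 19080/4.9 = 3894 N.

P_allow = 3.89 kN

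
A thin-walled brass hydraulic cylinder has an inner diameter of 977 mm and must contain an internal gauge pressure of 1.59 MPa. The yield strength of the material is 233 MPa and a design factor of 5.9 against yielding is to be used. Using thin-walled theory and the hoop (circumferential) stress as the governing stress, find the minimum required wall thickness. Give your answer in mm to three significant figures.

t = 19.7 mm

σ_allow = 233/5.9 = 39.49 MPa.
Hoop stress σ_h = pD/(2t), so t = pD/(2σ_allow) = 1.59×977/(2×39.49) = 19.67 mm.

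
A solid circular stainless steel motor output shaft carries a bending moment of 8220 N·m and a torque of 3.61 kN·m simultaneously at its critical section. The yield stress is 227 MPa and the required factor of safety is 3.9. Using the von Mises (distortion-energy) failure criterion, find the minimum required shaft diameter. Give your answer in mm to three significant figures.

d = 115 mm

σ_allow = σ_y/n = 227/3.9 = 58.21 MPa.
For a solid shaft σ_b = 32M/(πd³) and τ = 16T/(πd³), so the von Mises stress is σ' = (16/πd³)·√(4M²+3T²).
√(4M²+3T²) = √(4×(8.220×10^6)² + 3×(3.610×10^6)²) = 1.759×10^7 N·mm.
d³ = 16×1.759×10^7/(π×58.21) = 1.539×10^6 mm³.
d = 115.5 mm.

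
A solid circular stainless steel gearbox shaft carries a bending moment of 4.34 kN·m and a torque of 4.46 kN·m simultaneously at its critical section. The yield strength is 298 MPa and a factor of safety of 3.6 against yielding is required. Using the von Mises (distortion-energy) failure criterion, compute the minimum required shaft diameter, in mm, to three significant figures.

d = 89.4 mm

σ_allow = σ_y/n = 298/3.6 = 82.78 MPa.
For a solid shaft σ_b = 32M/(πd³) and τ = 16T/(πd³), so the von Mises stress is σ' = (16/πd³)·√(4M²+3T²).
√(4M²+3T²) = √(4×(4.340×10^6)² + 3×(4.460×10^6)²) = 1.162×10^7 N·mm.
d³ = 16×1.162×10^7/(π×82.78) = 714900 mm³.
d = 89.42 mm.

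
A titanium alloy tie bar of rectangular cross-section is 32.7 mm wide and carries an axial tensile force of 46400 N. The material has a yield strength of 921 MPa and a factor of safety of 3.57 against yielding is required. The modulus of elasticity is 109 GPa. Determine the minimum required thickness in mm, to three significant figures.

t = 5.50 mm

σ_allow = 921/3.57 = 258.0 MPa.
Required area A = F/σ_allow = 46400/258.0 = 179.9 mm².
t = A/w = 179.9/32.7 = 5.500 mm.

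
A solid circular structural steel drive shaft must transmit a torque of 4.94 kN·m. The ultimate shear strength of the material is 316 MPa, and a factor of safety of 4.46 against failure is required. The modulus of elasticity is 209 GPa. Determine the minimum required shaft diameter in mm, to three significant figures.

Allowable shear stress τ_allow = 316/4.46 = 70.85 MPa.
For a solid shaft τ = 16T/(πd³), so d³ = 16T/(π τ_allow) = 16×4940000/(π×70.85) = 355100 mm³.
d = (355100)^(1/3) = 70.81 mm.

d = 70.8 mm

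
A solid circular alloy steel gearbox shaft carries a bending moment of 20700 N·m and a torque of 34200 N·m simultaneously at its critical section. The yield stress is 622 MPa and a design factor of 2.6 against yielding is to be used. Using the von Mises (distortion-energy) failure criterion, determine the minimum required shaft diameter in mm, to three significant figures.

d = 115 mm

σ_allow = σ_y/n = 622/2.6 = 239.2 MPa.
For a solid shaft σ_b = 32M/(πd³) and τ = 16T/(πd³), so the von Mises stress is σ' = (16/πd³)·√(4M²+3T²).
√(4M²+3T²) = √(4×(2.070×10^7)² + 3×(3.420×10^7)²) = 7.227×10^7 N·mm.
d³ = 16×7.227×10^7/(π×239.2) = 1.539×10^6 mm³.
d = 115.4 mm.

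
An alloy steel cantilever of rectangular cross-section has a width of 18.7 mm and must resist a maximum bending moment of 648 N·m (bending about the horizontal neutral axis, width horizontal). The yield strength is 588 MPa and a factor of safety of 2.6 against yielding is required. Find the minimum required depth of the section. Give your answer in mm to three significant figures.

σ_allow = 588/2.6 = 226.2 MPa.
For a rectangular section σ = 6M/(bh²), so h² = 6M/(b σ_allow) = 6×648000/(18.7×226.2) = 919.3 mm².
h = 30.32 mm.

h = 30.3 mm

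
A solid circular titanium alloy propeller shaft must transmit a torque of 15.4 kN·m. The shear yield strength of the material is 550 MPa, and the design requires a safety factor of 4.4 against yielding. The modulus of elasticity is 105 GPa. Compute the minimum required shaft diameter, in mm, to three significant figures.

d = 85.6 mm

Allowable shear stress τ_allow = 550/4.4 = 125.0 MPa.
For a solid shaft τ = 16T/(πd³), so d³ = 16T/(π τ_allow) = 16×1.5400×10^7/(π×125.0) = 627500 mm³.
d = (627500)^(1/3) = 85.61 mm.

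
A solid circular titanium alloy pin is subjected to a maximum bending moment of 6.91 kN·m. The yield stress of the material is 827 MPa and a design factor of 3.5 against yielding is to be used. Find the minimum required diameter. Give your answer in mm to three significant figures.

d = 66.8 mm

σ_allow = 827/3.5 = 236.3 MPa.
For a solid circular section σ = 32M/(πd³), so d³ = 32M/(π σ_allow) = 32×6910000/(π×236.3) = 297900 mm³.
d = 66.79 mm.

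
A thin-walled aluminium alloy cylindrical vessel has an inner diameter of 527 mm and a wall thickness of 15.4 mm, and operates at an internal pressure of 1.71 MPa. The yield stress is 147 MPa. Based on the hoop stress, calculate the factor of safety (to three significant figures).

σ_h = pD/(2t) = 1.71×527/(2×15.4) = 29.26 MPa.
n = 147/29.26 = 5.024.

n = 5.02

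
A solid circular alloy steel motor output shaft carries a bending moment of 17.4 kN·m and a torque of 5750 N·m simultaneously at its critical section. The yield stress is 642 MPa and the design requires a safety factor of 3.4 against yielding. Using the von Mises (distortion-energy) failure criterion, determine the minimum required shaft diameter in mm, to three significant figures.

d = 99.2 mm

σ_allow = σ_y/n = 642/3.4 = 188.8 MPa.
For a solid shaft σ_b = 32M/(πd³) and τ = 16T/(πd³), so the von Mises stress is σ' = (16/πd³)·√(4M²+3T²).
√(4M²+3T²) = √(4×(1.740×10^7)² + 3×(5.750×10^6)²) = 3.620×10^7 N·mm.
d³ = 16×3.620×10^7/(π×188.8) = 976300 mm³.
d = 99.20 mm.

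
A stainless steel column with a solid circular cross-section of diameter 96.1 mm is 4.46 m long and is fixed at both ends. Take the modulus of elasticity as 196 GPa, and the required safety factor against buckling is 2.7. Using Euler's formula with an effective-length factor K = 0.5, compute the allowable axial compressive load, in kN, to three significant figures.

I = πd⁴/64 = π×96.1⁴/64 = 4.187×10^6 mm⁴.
Effective length L_e = KL = 0.5×4.46 m = 2230 mm.
Euler critical load P_cr = π²EI/L_e² = π²×196000×4.187×10^6/2230² = 1.629×10^6 N.
P_allow = P_cr/n = 1.629×10^6/2.7 = 603200 N.

P_allow = 603 kN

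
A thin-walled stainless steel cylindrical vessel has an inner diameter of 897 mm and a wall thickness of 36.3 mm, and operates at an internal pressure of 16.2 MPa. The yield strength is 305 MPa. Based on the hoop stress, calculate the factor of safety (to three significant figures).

σ_h = pD/(2t) = 16.2×897/(2×36.3) = 200.2 MPa.
n = 305/200.2 = 1.524.

n = 1.52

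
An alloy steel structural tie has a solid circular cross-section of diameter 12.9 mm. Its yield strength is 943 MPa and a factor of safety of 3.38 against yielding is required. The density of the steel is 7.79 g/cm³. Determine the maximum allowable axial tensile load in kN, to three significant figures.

σ_allow = 943/3.38 = 279.0 MPa.
A = πd²/4 = π×12.9²/4 = 130.7 mm².
F_allow = σ_allow × A = 279.0×130.7 = 36460 N.

F_allow = 36.5 kN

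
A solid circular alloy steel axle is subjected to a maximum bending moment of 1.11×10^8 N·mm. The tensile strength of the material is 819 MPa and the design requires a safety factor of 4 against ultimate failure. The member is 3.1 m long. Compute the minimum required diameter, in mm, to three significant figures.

d = 177 mm

σ_allow = 819/4 = 204.8 MPa.
For a solid circular section σ = 32M/(πd³), so d³ = 32M/(π σ_allow) = 32×1.1100×10^8/(π×204.8) = 5.522×10^6 mm³.
d = 176.8 mm.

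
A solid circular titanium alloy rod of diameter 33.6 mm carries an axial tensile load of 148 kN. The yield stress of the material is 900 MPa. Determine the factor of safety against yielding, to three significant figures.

n = 5.39

A = πd²/4 = 886.7 mm².
σ = F/A = 148000/886.7 = 166.9 MPa.
n = 900/166.9 = 5.392.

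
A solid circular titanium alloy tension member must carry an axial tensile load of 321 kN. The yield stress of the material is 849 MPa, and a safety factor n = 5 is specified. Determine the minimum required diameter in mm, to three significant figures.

Allowable stress σ_allow = 849/5 = 169.8 MPa.
Required area A = F/σ_allow = 321000/169.8 = 1890 mm².
A = πd²/4 → d = √(4A/π) = 49.06 mm.

d = 49.1 mm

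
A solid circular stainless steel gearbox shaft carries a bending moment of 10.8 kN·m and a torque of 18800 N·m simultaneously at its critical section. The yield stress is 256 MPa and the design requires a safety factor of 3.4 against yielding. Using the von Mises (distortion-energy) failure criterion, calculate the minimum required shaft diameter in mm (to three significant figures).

d = 138 mm

σ_allow = σ_y/n = 256/3.4 = 75.29 MPa.
For a solid shaft σ_b = 32M/(πd³) and τ = 16T/(πd³), so the von Mises stress is σ' = (16/πd³)·√(4M²+3T²).
√(4M²+3T²) = √(4×(1.080×10^7)² + 3×(1.880×10^7)²) = 3.908×10^7 N·mm.
d³ = 16×3.908×10^7/(π×75.29) = 2.643×10^6 mm³.
d = 138.3 mm.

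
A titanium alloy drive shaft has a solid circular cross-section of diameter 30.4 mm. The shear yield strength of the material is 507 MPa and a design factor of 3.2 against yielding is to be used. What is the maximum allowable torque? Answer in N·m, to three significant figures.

τ_allow = 507/3.2 = 158.4 MPa.
For a solid shaft T_allow = τ_allow·πd³/16; πd³/16 = π×30.4³/16 = 5516 mm³.
T_allow = 158.4×5516 = 874000 N·mm = 874.0 N·m.

T_allow = 874 N·m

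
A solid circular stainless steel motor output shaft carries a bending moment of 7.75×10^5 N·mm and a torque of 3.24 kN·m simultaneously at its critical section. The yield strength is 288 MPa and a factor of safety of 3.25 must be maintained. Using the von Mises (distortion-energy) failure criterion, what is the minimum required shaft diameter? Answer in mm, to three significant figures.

d = 69.4 mm

σ_allow = σ_y/n = 288/3.25 = 88.62 MPa.
For a solid shaft σ_b = 32M/(πd³) and τ = 16T/(πd³), so the von Mises stress is σ' = (16/πd³)·√(4M²+3T²).
√(4M²+3T²) = √(4×(775000)² + 3×(3.240×10^6)²) = 5.822×10^6 N·mm.
d³ = 16×5.822×10^6/(π×88.62) = 334600 mm³.
d = 69.42 mm.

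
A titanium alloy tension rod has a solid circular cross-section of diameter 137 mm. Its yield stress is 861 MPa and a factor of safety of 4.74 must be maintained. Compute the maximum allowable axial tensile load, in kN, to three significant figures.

σ_allow = 861/4.74 = 181.6 MPa.
A = πd²/4 = π×137²/4 = 14740 mm².
F_allow = σ_allow × A = 181.6×14740 = 2.678×10^6 N.

F_allow = 2680 kN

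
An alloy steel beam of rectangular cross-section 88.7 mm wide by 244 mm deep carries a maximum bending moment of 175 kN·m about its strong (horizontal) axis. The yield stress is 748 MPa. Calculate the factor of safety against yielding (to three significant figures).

n = 3.76

Section modulus S = bh²/6 = 88.7×244²/6 = 880100 mm³.
σ = M/S = 1.7500×10^8/880100 = 198.8 MPa.
n = 748/198.8 = 3.762.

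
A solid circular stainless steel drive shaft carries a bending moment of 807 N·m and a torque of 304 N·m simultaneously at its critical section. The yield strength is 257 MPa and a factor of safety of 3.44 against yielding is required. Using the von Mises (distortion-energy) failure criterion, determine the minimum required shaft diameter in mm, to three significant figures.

d = 48.7 mm

σ_allow = σ_y/n = 257/3.44 = 74.71 MPa.
For a solid shaft σ_b = 32M/(πd³) and τ = 16T/(πd³), so the von Mises stress is σ' = (16/πd³)·√(4M²+3T²).
√(4M²+3T²) = √(4×(807000)² + 3×(304000)²) = 1.698×10^6 N·mm.
d³ = 16×1.698×10^6/(π×74.71) = 115700 mm³.
d = 48.73 mm.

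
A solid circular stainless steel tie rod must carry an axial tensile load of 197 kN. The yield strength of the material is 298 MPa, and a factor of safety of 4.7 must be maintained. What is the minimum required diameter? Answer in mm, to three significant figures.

Allowable stress σ_allow = 298/4.7 = 63.40 MPa.
Required area A = F/σ_allow = 197000/63.40 = 3107 mm².
A = πd²/4 → d = √(4A/π) = 62.90 mm.

d = 62.9 mm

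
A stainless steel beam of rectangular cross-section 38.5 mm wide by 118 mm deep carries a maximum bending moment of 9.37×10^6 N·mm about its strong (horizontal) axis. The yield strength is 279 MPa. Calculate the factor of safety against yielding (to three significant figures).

n = 2.66

Section modulus S = bh²/6 = 38.5×118²/6 = 89350 mm³.
σ = M/S = 9370000/89350 = 104.9 MPa.
n = 279/104.9 = 2.660.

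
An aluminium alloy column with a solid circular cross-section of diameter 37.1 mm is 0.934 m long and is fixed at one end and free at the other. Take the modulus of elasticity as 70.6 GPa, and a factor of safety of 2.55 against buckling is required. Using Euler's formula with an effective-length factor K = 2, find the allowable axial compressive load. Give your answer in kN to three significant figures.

P_allow = 7.28 kN

I = πd⁴/64 = π×37.1⁴/64 = 93000 mm⁴.
Effective length L_e = KL = 2×0.934 m = 1868 mm.
Euler critical load P_cr = π²EI/L_e² = π²×70600×93000/1868² = 18570 N.
P_allow = P_cr/n = 18570/2.55 = 7282 N.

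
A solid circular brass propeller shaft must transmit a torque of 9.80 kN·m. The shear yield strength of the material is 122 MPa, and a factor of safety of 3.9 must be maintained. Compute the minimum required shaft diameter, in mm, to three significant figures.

Allowable shear stress τ_allow = 122/3.9 = 31.28 MPa.
For a solid shaft τ = 16T/(πd³), so d³ = 16T/(π τ_allow) = 16×9800000/(π×31.28) = 1.596×10^6 mm³.
d = (1.596×10^6)^(1/3) = 116.9 mm.

d = 117 mm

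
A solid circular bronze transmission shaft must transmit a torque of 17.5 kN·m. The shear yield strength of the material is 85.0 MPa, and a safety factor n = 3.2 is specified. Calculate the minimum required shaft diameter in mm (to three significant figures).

d = 150 mm

Allowable shear stress τ_allow = 85.0/3.2 = 26.56 MPa.
For a solid shaft τ = 16T/(πd³), so d³ = 16T/(π τ_allow) = 16×1.7500×10^7/(π×26.56) = 3.355×10^6 mm³.
d = (3.355×10^6)^(1/3) = 149.7 mm.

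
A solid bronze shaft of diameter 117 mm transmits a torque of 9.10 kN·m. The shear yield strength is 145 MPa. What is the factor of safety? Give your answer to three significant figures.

τ = 16T/(πd³) = 16×9100000/(π×117³) = 28.94 MPa.
n = τ_limit/τ = 145/28.94 = 5.011.

n = 5.01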